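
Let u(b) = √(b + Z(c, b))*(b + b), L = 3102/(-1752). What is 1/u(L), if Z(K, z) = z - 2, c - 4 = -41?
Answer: 146*I*√118114/418253 ≈ 0.11997*I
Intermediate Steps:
c = -37 (c = 4 - 41 = -37)
Z(K, z) = -2 + z
L = -517/292 (L = 3102*(-1/1752) = -517/292 ≈ -1.7705)
u(b) = 2*b*√(-2 + 2*b) (u(b) = √(b + (-2 + b))*(b + b) = √(-2 + 2*b)*(2*b) = 2*b*√(-2 + 2*b))
1/u(L) = 1/(2*(-517/292)*√(-2 + 2*(-517/292))) = 1/(2*(-517/292)*√(-2 - 517/146)) = 1/(2*(-517/292)*√(-809/146)) = 1/(2*(-517/292)*(I*√118114/146)) = 1/(-517*I*√118114/21316) = 146*I*√118114/418253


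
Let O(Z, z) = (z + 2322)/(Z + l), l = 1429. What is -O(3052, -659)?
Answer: -1663/4481 ≈ -0.37112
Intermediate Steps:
O(Z, z) = (2322 + z)/(1429 + Z) (O(Z, z) = (z + 2322)/(Z + 1429) = (2322 + z)/(1429 + Z))
-O(3052, -659) = -(2322 - 659)/(1429 + 3052) = -1663/4481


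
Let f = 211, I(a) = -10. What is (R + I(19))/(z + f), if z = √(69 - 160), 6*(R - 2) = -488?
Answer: -14137/33459 + 67*I*√91/33459 ≈ -0.42252 + 0.019102*I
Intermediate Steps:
R = -238/3 (R = 2 + (⅙)*(-488) = 2 - 244/3 = -238/3 ≈ -79.333)
z = I*√91 (z = √(-91) = I*√91 ≈ 9.5394*I)
(R + I(19))/(z + f) = (-238/3 - 10)/(I*√91 + 211) = -268/(3*(211 + I*√91))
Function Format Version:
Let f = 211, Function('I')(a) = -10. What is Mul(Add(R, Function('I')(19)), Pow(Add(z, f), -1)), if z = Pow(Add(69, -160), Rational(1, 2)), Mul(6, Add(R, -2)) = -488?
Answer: Add(Rational(-14137, 33459), Mul(Rational(67, 33459), I, Pow(91, Rational(1, 2)))) ≈ Add(-0.42252, Mul(0.019102, I))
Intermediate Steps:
R = Rational(-238, 3) (R = Add(2, Mul(Rational(1, 6), -488)) = Add(2, Rational(-244, 3)) = Rational(-238, 3) ≈ -79.333)
z = Mul(I, Pow(91, Rational(1, 2))) (z = Pow(-91, Rational(1, 2)) = Mul(I, Pow(91, Rational(1, 2))) ≈ Mul(9.5394, I))
Mul(Add(R, Function('I')(19)), Pow(Add(z, f), -1)) = Mul(Add(Rational(-238, 3), -10), Pow(Add(Mul(I, Pow(91, Rational(1, 2))), 211), -1)) = Mul(Rational(-268, 3), Pow(Add(211, Mul(I, Pow(91, Rational(1, 2)))), -1))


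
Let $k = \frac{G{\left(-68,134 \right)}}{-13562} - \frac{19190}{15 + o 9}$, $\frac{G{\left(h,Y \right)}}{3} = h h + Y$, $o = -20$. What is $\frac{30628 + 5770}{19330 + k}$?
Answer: $\frac{8144889654}{4351322047} \approx 1.8718$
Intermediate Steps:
$G{\left(h,Y \right)} = 3 Y + 3 h^{2}$ ($G{\left(h,Y \right)} = 3 \left(h h + Y\right) = 3 \left(h^{2} + Y\right) = 3 \left(Y + h^{2}\right) = 3 Y + 3 h^{2}$)
$k = \frac{25789957}{223773}$ ($k = \frac{3 \cdot 134 + 3 \left(-68\right)^{2}}{-13562} - \frac{19190}{15 - 180} = \left(402 + 3 \cdot 4624\right) \left(- \frac{1}{13562}\right) - \frac{19190}{15 - 180} = \left(402 + 13872\right) \left(- \frac{1}{13562}\right) - \frac{19190}{-165} = 14274 \left(- \frac{1}{13562}\right) - - \frac{3838}{33} = - \frac{7137}{6781} + \frac{3838}{33} = \frac{25789957}{223773} \approx 115.25$)
$\frac{30628 + 5770}{19330 + k} = \frac{30628 + 5770}{19330 + \frac{25789957}{223773}} = \frac{36398}{\frac{4351322047}{223773}} = 36398 \cdot \frac{223773}{4351322047} = \frac{8144889654}{4351322047}$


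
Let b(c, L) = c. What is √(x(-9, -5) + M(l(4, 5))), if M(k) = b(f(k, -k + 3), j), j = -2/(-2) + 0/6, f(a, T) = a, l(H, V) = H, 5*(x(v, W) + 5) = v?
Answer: I*√70/5 ≈ 1.6733*I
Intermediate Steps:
x(v, W) = -5 + v/5
j = 1 (j = -2*(-½) + 0*(⅙) = 1 + 0 = 1)
M(k) = k
√(x(-9, -5) + M(l(4, 5))) = √((-5 + (⅕)*(-9)) + 4) = √((-5 - 9/5) + 4) = √(-34/5 + 4) = √(-14/5) = I*√70/5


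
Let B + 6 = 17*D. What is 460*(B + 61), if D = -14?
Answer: -84180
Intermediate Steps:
B = -244 (B = -6 + 17*(-14) = -6 - 238 = -244)
460*(B + 61) = 460*(-244 + 61) = 460*(-183) = -84180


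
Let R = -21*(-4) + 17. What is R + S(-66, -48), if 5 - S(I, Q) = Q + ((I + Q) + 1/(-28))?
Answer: 7505/28 ≈ 268.04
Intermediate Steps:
R = 101 (R = 84 + 17 = 101)
S(I, Q) = 141/28 - I - 2*Q (S(I, Q) = 5 - (Q + ((I + Q) + 1/(-28))) = 5 - (Q + ((I + Q) - 1/28)) = 5 - (Q + (-1/28 + I + Q)) = 5 - (-1/28 + I + 2*Q) = 5 + (1/28 - I - 2*Q) = 141/28 - I - 2*Q)
R + S(-66, -48) = 101 + (141/28 - 1*(-66) - 2*(-48)) = 101 + (141/28 + 66 + 96) = 101 + 4677/28 = 7505/28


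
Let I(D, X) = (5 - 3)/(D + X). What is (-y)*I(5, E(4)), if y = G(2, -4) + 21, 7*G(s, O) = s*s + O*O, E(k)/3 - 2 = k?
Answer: -334/161 ≈ -2.0745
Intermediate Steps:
E(k) = 6 + 3*k
I(D, X) = 2/(D + X)
G(s, O) = O²/7 + s²/7 (G(s, O) = (s*s + O*O)/7 = (s² + O²)/7 = (O² + s²)/7 = O²/7 + s²/7)
y = 167/7 (y = ((⅐)*(-4)² + (⅐)*2²) + 21 = ((⅐)*16 + (⅐)*4) + 21 = (16/7 + 4/7) + 21 = 20/7 + 21 = 167/7 ≈ 23.857)
(-y)*I(5, E(4)) = (-1*167/7)*(2/(5 + (6 + 3*4))) = -334/(7*(5 + (6 + 12))) = -334/(7*(5 + 18)) = -334/(7*23) = -167/7*2/23 = -334/161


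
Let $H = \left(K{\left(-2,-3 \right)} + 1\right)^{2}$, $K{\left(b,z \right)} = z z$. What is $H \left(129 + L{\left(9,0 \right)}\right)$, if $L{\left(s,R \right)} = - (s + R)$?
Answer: $12000$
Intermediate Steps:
$L{\left(s,R \right)} = - R - s$ ($L{\left(s,R \right)} = - (R + s) = - R - s$)
$K{\left(b,z \right)} = z^{2}$
$H = 100$ ($H = \left(\left(-3\right)^{2} + 1\right)^{2} = \left(9 + 1\right)^{2} = 10^{2} = 100$)
$H \left(129 + L{\left(9,0 \right)}\right) = 100 \left(129 - 9\right) = 100 \cdot 120 = 12000$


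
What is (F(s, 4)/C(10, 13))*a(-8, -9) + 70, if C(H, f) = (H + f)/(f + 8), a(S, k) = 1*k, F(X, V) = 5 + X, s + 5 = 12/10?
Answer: 6916/115 ≈ 60.139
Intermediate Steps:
s = -19/5 (s = -5 + 12/10 = -5 + 12*(⅒) = -5 + 6/5 = -19/5 ≈ -3.8000)
a(S, k) = k
C(H, f) = (H + f)/(8 + f)
(F(s, 4)/C(10, 13))*a(-8, -9) + 70 = ((5 - 19/5)/(((10 + 13)/(8 + 13))))*(-9) + 70 = (6/(5*((23/21))))*(-9) + 70 = (6/(5*(((1/21)*23))))*(-9) + 70 = (6/(5*(23/21)))*(-9) + 70 = ((6/5)*(21/23))*(-9) + 70 = (126/115)*(-9) + 70 = -1134/115 + 70 = 6916/115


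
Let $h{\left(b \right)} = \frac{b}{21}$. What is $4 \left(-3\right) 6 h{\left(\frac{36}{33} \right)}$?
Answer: $- \frac{288}{77} \approx -3.7403$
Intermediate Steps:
$h{\left(b \right)} = \frac{b}{21}$ ($h{\left(b \right)} = b \frac{1}{21} = \frac{b}{21}$)
$4 \left(-3\right) 6 h{\left(\frac{36}{33} \right)} = 4 \left(-3\right) 6 \frac{36 \cdot \frac{1}{33}}{21} = \left(-12\right) 6 \frac{36 \cdot \frac{1}{33}}{21} = - 72 \cdot \frac{1}{21} \cdot \frac{12}{11} = \left(-72\right) \frac{4}{77} = - \frac{288}{77}$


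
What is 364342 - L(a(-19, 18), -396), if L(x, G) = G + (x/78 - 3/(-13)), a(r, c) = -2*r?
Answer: 14224754/39 ≈ 3.6474e+5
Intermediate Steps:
L(x, G) = 3/13 + G + x/78 (L(x, G) = G + (x*(1/78) - 3*(-1/13)) = G + (x/78 + 3/13) = G + (3/13 + x/78) = 3/13 + G + x/78)
364342 - L(a(-19, 18), -396) = 364342 - (3/13 - 396 + (-2*(-19))/78) = 364342 - (3/13 - 396 + (1/78)*38) = 364342 - (3/13 - 396 + 19/39) = 364342 - 1*(-15416/39) = 364342 + 15416/39 = 14224754/39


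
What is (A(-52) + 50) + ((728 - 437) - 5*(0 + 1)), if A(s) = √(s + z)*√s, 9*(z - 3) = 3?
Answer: 336 - 2*√5694/3 ≈ 285.69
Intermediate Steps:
z = 10/3 (z = 3 + (⅑)*3 = 3 + ⅓ = 10/3 ≈ 3.3333)
A(s) = √s*√(10/3 + s) (A(s) = √(s + 10/3)*√s = √(10/3 + s)*√s = √s*√(10/3 + s))
(A(-52) + 50) + ((728 - 437) - 5*(0 + 1)) = (√3*√(-52)*√(10 + 3*(-52))/3 + 50) + ((728 - 437) - 5*(0 + 1)) = (√3*(2*I*√13)*√(10 - 156)/3 + 50) + (291 - 5*1) = (√3*(2*I*√13)*√(-146)/3 + 50) + (291 - 5) = (√3*(2*I*√13)*(I*√146)/3 + 50) + 286 = (-2*√5694/3 + 50) + 286 = (50 - 2*√5694/3) + 286 = 336 - 2*√5694/3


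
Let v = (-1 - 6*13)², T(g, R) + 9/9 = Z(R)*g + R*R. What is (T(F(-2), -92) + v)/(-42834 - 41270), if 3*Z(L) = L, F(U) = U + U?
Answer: -5560/31539 ≈ -0.17629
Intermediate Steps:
F(U) = 2*U
Z(L) = L/3
T(g, R) = -1 + R² + R*g/3 (T(g, R) = -1 + ((R/3)*g + R*R) = -1 + (R*g/3 + R²) = -1 + (R² + R*g/3) = -1 + R² + R*g/3)
v = 6241 (v = (-1 - 78)² = (-79)² = 6241)
(T(F(-2), -92) + v)/(-42834 - 41270) = ((-1 + (-92)² + (⅓)*(-92)*(2*(-2))) + 6241)/(-42834 - 41270) = ((-1 + 8464 + (⅓)*(-92)*(-4)) + 6241)/(-84104) = ((-1 + 8464 + 368/3) + 6241)*(-1/84104) = (25757/3 + 6241)*(-1/84104) = (44480/3)*(-1/84104) = -5560/31539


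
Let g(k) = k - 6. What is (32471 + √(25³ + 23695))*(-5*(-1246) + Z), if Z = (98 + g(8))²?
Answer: 527004330 + 32460*√9830 ≈ 5.3022e+8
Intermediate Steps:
g(k) = -6 + k
Z = 10000 (Z = (98 + (-6 + 8))² = (98 + 2)² = 100² = 10000)
(32471 + √(25³ + 23695))*(-5*(-1246) + Z) = (32471 + √(25³ + 23695))*(-5*(-1246) + 10000) = (32471 + √(15625 + 23695))*(6230 + 10000) = (32471 + √39320)*16230 = (32471 + 2*√9830)*16230 = 527004330 + 32460*√9830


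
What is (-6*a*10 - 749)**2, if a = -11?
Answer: 7921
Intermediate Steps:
(-6*a*10 - 749)**2 = (-6*(-11)*10 - 749)**2 = (66*10 - 749)**2 = (660 - 749)**2 = (-89)**2 = 7921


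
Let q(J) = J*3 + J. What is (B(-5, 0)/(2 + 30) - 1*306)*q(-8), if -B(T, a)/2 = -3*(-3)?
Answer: 9810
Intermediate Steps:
B(T, a) = -18 (B(T, a) = -(-6)*(-3) = -2*9 = -18)
q(J) = 4*J (q(J) = 3*J + J = 4*J)
(B(-5, 0)/(2 + 30) - 1*306)*q(-8) = (-18/(2 + 30) - 1*306)*(4*(-8)) = (-18/32 - 306)*(-32) = ((1/32)*(-18) - 306)*(-32) = (-9/16 - 306)*(-32) = -4905/16*(-32) = 9810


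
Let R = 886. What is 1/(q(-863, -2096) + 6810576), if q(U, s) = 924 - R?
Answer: 1/6810614 ≈ 1.4683e-7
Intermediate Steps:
q(U, s) = 38 (q(U, s) = 924 - 1*886 = 924 - 886 = 38)
1/(q(-863, -2096) + 6810576) = 1/(38 + 6810576) = 1/6810614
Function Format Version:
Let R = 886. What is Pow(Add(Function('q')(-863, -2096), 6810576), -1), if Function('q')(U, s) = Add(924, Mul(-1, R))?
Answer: Rational(1, 6810614) ≈ 1.4683e-7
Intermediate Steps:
Function('q')(U, s) = 38 (Function('q')(U, s) = Add(924, Mul(-1, 886)) = Add(924, -886) = 38)
Pow(Add(Function('q')(-863, -2096), 6810576), -1) = Pow(Add(38, 6810576), -1) = Pow(6810614, -1) = Rational(1, 6810614)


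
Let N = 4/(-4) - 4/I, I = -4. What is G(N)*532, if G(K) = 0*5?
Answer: 0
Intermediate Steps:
N = 0 (N = 4/(-4) - 4/(-4) = 4*(-¼) - 4*(-¼) = -1 + 1 = 0)
G(K) = 0
G(N)*532 = 0*532 = 0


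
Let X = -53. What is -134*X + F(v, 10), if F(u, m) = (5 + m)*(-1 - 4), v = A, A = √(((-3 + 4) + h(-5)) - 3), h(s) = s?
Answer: 7027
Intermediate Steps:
A = I*√7 (A = √(((-3 + 4) - 5) - 3) = √((1 - 5) - 3) = √(-4 - 3) = √(-7) = I*√7 ≈ 2.6458*I)
v = I*√7 ≈ 2.6458*I
F(u, m) = -25 - 5*m (F(u, m) = (5 + m)*(-5) = -25 - 5*m)
-134*X + F(v, 10) = -134*(-53) + (-25 - 5*10) = 7102 + (-25 - 50) = 7102 - 75 = 7027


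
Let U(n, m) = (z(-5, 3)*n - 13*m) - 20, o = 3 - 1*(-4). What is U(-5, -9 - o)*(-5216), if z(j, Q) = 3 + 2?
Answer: -850208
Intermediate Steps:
o = 7 (o = 3 + 4 = 7)
z(j, Q) = 5
U(n, m) = -20 - 13*m + 5*n (U(n, m) = (5*n - 13*m) - 20 = (-13*m + 5*n) - 20 = -20 - 13*m + 5*n)
U(-5, -9 - o)*(-5216) = (-20 - 13*(-9 - 1*7) + 5*(-5))*(-5216) = (-20 - 13*(-9 - 7) - 25)*(-5216) = (-20 - 13*(-16) - 25)*(-5216) = (-20 + 208 - 25)*(-5216) = 163*(-5216) = -850208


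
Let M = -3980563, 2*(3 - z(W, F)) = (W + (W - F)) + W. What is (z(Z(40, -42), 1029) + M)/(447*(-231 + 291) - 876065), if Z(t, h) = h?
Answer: 1591993/339698 ≈ 4.6865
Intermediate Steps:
z(W, F) = 3 + F/2 - 3*W/2 (z(W, F) = 3 - ((W + (W - F)) + W)/2 = 3 - ((-F + 2*W) + W)/2 = 3 - (-F + 3*W)/2 = 3 + (F/2 - 3*W/2) = 3 + F/2 - 3*W/2)
(z(Z(40, -42), 1029) + M)/(447*(-231 + 291) - 876065) = ((3 + (½)*1029 - 3/2*(-42)) - 3980563)/(447*(-231 + 291) - 876065) = ((3 + 1029/2 + 63) - 3980563)/(447*60 - 876065) = (1161/2 - 3980563)/(26820 - 876065) = -7959965/2/(-849245) = -7959965/2*(-1/849245) = 1591993/339698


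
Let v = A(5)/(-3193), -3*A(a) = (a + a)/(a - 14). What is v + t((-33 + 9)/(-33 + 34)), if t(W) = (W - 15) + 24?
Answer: -1293175/86211 ≈ -15.000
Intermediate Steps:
A(a) = -2*a/(3*(-14 + a)) (A(a) = -(a + a)/(3*(a - 14)) = -2*a/(3*(-14 + a)))
t(W) = 9 + W (t(W) = (-15 + W) + 24 = 9 + W)
v = -10/86211 (v = -2*5/(-42 + 3*5)/(-3193) = -2*5/(-42 + 15)*(-1/3193) = -2*5/(-27)*(-1/3193) = -2*5*(-1/27)*(-1/3193) = (10/27)*(-1/3193) = -10/86211 ≈ -0.00011599)
v + t((-33 + 9)/(-33 + 34)) = -10/86211 + (9 + (-33 + 9)/(-33 + 34)) = -10/86211 + (9 - 24/1) = -10/86211 + (9 - 24*1) = -10/86211 + (9 - 24) = -10/86211 - 15 = -1293175/86211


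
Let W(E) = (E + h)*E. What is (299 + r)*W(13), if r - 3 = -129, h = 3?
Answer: 35984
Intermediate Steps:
r = -126 (r = 3 - 129 = -126)
W(E) = E*(3 + E) (W(E) = (E + 3)*E = (3 + E)*E = E*(3 + E))
(299 + r)*W(13) = (299 - 126)*(13*(3 + 13)) = 173*(13*16) = 173*208 = 35984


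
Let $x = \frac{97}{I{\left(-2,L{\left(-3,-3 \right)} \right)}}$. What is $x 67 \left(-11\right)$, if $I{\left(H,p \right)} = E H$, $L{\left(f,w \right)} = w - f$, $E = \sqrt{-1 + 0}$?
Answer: $- \frac{71489 i}{2} \approx - 35745.0 i$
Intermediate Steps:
$E = i$ ($E = \sqrt{-1} = i \approx 1.0 i$)
$I{\left(H,p \right)} = i H$
$x = \frac{97 i}{2}$ ($x = \frac{97}{i \left(-2\right)} = \frac{97}{\left(-2\right) i} = 97 \frac{i}{2} = \frac{97 i}{2} \approx 48.5 i$)
$x 67 \left(-11\right) = \frac{97 i}{2} \cdot 67 \left(-11\right) = \frac{6499 i}{2} \left(-11\right) = - \frac{71489 i}{2}$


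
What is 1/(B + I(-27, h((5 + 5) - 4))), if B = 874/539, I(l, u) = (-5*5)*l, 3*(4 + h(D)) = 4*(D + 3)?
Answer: 539/364699 ≈ 0.0014779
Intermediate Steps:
h(D) = 4*D/3 (h(D) = -4 + (4*(D + 3))/3 = -4 + (4*(3 + D))/3 = -4 + (12 + 4*D)/3 = -4 + (4 + 4*D/3) = 4*D/3)
I(l, u) = -25*l
B = 874/539 (B = 874*(1/539) = 874/539 ≈ 1.6215)
1/(B + I(-27, h((5 + 5) - 4))) = 1/(874/539 - 25*(-27)) = 1/(874/539 + 675) = 1/(364699/539) = 539/364699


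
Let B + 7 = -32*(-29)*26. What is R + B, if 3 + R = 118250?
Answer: 142368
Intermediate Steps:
R = 118247 (R = -3 + 118250 = 118247)
B = 24121 (B = -7 - 32*(-29)*26 = -7 + 928*26 = -7 + 24128 = 24121)
R + B = 118247 + 24121 = 142368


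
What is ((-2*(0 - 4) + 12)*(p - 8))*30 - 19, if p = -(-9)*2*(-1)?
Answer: -15619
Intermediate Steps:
p = -18 (p = -3*(-6)*(-1) = 18*(-1) = -18)
((-2*(0 - 4) + 12)*(p - 8))*30 - 19 = ((-2*(0 - 4) + 12)*(-18 - 8))*30 - 19 = ((-2*(-4) + 12)*(-26))*30 - 19 = ((8 + 12)*(-26))*30 - 19 = (20*(-26))*30 - 19 = -520*30 - 19 = -15600 - 19 = -15619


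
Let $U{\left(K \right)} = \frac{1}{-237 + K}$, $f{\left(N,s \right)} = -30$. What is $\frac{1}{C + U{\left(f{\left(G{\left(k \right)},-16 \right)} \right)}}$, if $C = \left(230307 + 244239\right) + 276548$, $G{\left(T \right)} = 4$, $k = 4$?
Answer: $\frac{267}{200542097} \approx 1.3314 \cdot 10^{-6}$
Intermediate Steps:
$C = 751094$ ($C = 474546 + 276548 = 751094$)
$\frac{1}{C + U{\left(f{\left(G{\left(k \right)},-16 \right)} \right)}} = \frac{1}{751094 + \frac{1}{-237 - 30}} = \frac{1}{751094 + \frac{1}{-267}} = \frac{1}{751094 - \frac{1}{267}} = \frac{1}{\frac{200542097}{267}} = \frac{267}{200542097}$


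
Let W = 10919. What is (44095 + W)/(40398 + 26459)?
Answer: 55014/66857 ≈ 0.82286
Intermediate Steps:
(44095 + W)/(40398 + 26459) = (44095 + 10919)/(40398 + 26459) = 55014/66857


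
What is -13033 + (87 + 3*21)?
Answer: -12883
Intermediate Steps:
-13033 + (87 + 3*21) = -13033 + (87 + 63) = -13033 + 150 = -12883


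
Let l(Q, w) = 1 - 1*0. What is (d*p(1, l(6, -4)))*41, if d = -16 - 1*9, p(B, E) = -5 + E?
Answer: 4100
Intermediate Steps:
l(Q, w) = 1 (l(Q, w) = 1 + 0 = 1)
d = -25 (d = -16 - 9 = -25)
(d*p(1, l(6, -4)))*41 = -25*(-5 + 1)*41 = -25*(-4)*41 = 100*41 = 4100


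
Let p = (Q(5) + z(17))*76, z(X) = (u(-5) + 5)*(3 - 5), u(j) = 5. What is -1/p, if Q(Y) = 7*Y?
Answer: -1/1140 ≈ -0.00087719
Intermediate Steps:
z(X) = -20 (z(X) = (5 + 5)*(3 - 5) = 10*(-2) = -20)
p = 1140 (p = (7*5 - 20)*76 = (35 - 20)*76 = 15*76 = 1140)
-1/p = -1/1140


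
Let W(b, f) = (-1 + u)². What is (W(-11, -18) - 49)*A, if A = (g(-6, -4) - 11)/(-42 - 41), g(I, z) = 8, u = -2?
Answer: -120/83 ≈ -1.4458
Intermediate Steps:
W(b, f) = 9 (W(b, f) = (-1 - 2)² = (-3)² = 9)
A = 3/83 (A = (8 - 11)/(-42 - 41) = -3/(-83) = -3*(-1/83) = 3/83 ≈ 0.036145)
(W(-11, -18) - 49)*A = (9 - 49)*(3/83) = -40*3/83 = -120/83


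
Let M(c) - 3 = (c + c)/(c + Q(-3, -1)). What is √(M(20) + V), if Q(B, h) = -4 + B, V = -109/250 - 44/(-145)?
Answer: √2112168890/18850 ≈ 2.4381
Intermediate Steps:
V = -961/7250 (V = -109*1/250 - 44*(-1/145) = -109/250 + 44/145 = -961/7250 ≈ -0.13255)
M(c) = 3 + 2*c/(-7 + c) (M(c) = 3 + (c + c)/(c + (-4 - 3)) = 3 + (2*c)/(c - 7) = 3 + (2*c)/(-7 + c) = 3 + 2*c/(-7 + c))
√(M(20) + V) = √((-21 + 5*20)/(-7 + 20) - 961/7250) = √((-21 + 100)/13 - 961/7250) = √((1/13)*79 - 961/7250) = √(79/13 - 961/7250) = √(560257/94250) = √2112168890/18850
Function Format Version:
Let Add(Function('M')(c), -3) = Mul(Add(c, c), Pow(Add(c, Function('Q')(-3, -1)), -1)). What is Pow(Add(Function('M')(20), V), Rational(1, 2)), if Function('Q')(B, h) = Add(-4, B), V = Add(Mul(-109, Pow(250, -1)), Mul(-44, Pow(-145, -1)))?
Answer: Mul(Rational(1, 18850), Pow(2112168890, Rational(1, 2))) ≈ 2.4381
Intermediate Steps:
V = Rational(-961, 7250) (V = Add(Mul(-109, Rational(1, 250)), Mul(-44, Rational(-1, 145))) = Add(Rational(-109, 250), Rational(44, 145)) = Rational(-961, 7250) ≈ -0.13255)
Function('M')(c) = Add(3, Mul(2, c, Pow(Add(-7, c), -1))) (Function('M')(c) = Add(3, Mul(Add(c, c), Pow(Add(c, Add(-4, -3)), -1))) = Add(3, Mul(Mul(2, c), Pow(Add(c, -7), -1))) = Add(3, Mul(Mul(2, c), Pow(Add(-7, c), -1))) = Add(3, Mul(2, c, Pow(Add(-7, c), -1))))
Pow(Add(Function('M')(20), V), Rational(1, 2)) = Pow(Add(Mul(Pow(Add(-7, 20), -1), Add(-21, Mul(5, 20))), Rational(-961, 7250)), Rational(1, 2)) = Pow(Add(Mul(Pow(13, -1), Add(-21, 100)), Rational(-961, 7250)), Rational(1, 2)) = Pow(Add(Mul(Rational(1, 13), 79), Rational(-961, 7250)), Rational(1, 2)) = Pow(Add(Rational(79, 13), Rational(-961, 7250)), Rational(1, 2)) = Pow(Rational(560257, 94250), Rational(1, 2)) = Mul(Rational(1, 18850), Pow(2112168890, Rational(1, 2)))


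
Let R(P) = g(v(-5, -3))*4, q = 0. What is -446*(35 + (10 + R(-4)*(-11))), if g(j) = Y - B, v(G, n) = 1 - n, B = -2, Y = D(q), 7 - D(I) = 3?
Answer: 97674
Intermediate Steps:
D(I) = 4 (D(I) = 7 - 1*3 = 7 - 3 = 4)
Y = 4
g(j) = 6 (g(j) = 4 - 1*(-2) = 4 + 2 = 6)
R(P) = 24 (R(P) = 6*4 = 24)
-446*(35 + (10 + R(-4)*(-11))) = -446*(35 + (10 + 24*(-11))) = -446*(35 + (10 - 264)) = -446*(35 - 254) = -446*(-219) = 97674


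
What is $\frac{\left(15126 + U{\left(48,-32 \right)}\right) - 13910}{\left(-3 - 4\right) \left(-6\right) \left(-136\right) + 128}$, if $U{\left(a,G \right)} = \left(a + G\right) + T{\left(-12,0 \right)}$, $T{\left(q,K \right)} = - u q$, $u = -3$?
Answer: $- \frac{299}{1396} \approx -0.21418$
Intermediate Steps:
$T{\left(q,K \right)} = 3 q$ ($T{\left(q,K \right)} = \left(-1\right) \left(-3\right) q = 3 q$)
$U{\left(a,G \right)} = -36 + G + a$ ($U{\left(a,G \right)} = \left(a + G\right) + 3 \left(-12\right) = \left(G + a\right) - 36 = -36 + G + a$)
$\frac{\left(15126 + U{\left(48,-32 \right)}\right) - 13910}{\left(-3 - 4\right) \left(-6\right) \left(-136\right) + 128} = \frac{\left(15126 - 20\right) - 13910}{\left(-3 - 4\right) \left(-6\right) \left(-136\right) + 128} = \frac{\left(15126 - 20\right) - 13910}{\left(-7\right) \left(-6\right) \left(-136\right) + 128} = \frac{15106 - 13910}{42 \left(-136\right) + 128} = \frac{1196}{-5712 + 128} = \frac{1196}{-5584} = 1196 \left(- \frac{1}{5584}\right) = - \frac{299}{1396}$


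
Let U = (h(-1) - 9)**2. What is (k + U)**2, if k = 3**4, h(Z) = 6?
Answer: 8100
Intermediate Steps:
U = 9 (U = (6 - 9)**2 = (-3)**2 = 9)
k = 81
(k + U)**2 = (81 + 9)**2 = 90**2 = 8100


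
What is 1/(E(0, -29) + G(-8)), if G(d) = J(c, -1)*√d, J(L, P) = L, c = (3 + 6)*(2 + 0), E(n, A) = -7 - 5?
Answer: -1/228 - I*√2/76 ≈ -0.004386 - 0.018608*I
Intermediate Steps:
E(n, A) = -12
c = 18 (c = 9*2 = 18)
G(d) = 18*√d
1/(E(0, -29) + G(-8)) = 1/(-12 + 18*√(-8)) = 1/(-12 + 18*(2*I*√2)) = 1/(-12 + 36*I*√2)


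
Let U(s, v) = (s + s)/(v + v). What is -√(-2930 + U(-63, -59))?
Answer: -I*√10195613/59 ≈ -54.12*I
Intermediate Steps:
U(s, v) = s/v (U(s, v) = (2*s)/((2*v)) = (2*s)*(1/(2*v)) = s/v)
-√(-2930 + U(-63, -59)) = -√(-2930 - 63/(-59)) = -√(-2930 - 63*(-1/59)) = -√(-2930 + 63/59) = -√(-172807/59) = -I*√10195613/59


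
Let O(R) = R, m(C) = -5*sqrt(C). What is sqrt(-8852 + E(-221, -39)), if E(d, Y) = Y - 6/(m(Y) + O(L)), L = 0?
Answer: sqrt(-37564475 - 130*I*sqrt(39))/65 ≈ 0.0010189 - 94.292*I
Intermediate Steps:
E(d, Y) = Y + 6/(5*sqrt(Y)) (E(d, Y) = Y - 6/(-5*sqrt(Y) + 0) = Y - 6/(-5*sqrt(Y)) = Y - 1/(5*sqrt(Y))*(-6) = Y + 6/(5*sqrt(Y)))
sqrt(-8852 + E(-221, -39)) = sqrt(-8852 + (-39 + 6/(5*sqrt(-39)))) = sqrt(-8852 + (-39 + 6*(-I*sqrt(39)/39)/5)) = sqrt(-8852 + (-39 - 2*I*sqrt(39)/65)) = sqrt(-8891 - 2*I*sqrt(39)/65)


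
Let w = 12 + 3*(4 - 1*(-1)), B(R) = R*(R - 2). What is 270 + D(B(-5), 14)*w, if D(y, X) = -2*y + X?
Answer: -1242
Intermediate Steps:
B(R) = R*(-2 + R)
D(y, X) = X - 2*y
w = 27 (w = 12 + 3*(4 + 1) = 12 + 3*5 = 12 + 15 = 27)
270 + D(B(-5), 14)*w = 270 + (14 - (-10)*(-2 - 5))*27 = 270 + (14 - (-10)*(-7))*27 = 270 + (14 - 2*35)*27 = 270 + (14 - 70)*27 = 270 - 56*27 = 270 - 1512 = -1242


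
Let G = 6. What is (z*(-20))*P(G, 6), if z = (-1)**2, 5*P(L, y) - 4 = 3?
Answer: -28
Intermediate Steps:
P(L, y) = 7/5 (P(L, y) = 4/5 + (1/5)*3 = 4/5 + 3/5 = 7/5)
z = 1
(z*(-20))*P(G, 6) = (1*(-20))*(7/5) = -20*7/5 = -28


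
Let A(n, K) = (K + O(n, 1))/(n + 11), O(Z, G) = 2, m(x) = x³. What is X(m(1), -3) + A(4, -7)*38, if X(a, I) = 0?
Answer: -38/3 ≈ -12.667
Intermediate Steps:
A(n, K) = (2 + K)/(11 + n) (A(n, K) = (K + 2)/(n + 11) = (2 + K)/(11 + n))
X(m(1), -3) + A(4, -7)*38 = 0 + ((2 - 7)/(11 + 4))*38 = 0 + (-5/15)*38 = 0 + ((1/15)*(-5))*38 = 0 - ⅓*38 = 0 - 38/3 = -38/3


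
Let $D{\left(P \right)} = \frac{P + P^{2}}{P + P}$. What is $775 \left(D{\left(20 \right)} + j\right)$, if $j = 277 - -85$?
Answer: $\frac{577375}{2} \approx 2.8869 \cdot 10^{5}$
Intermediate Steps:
$j = 362$ ($j = 277 + 85 = 362$)
$D{\left(P \right)} = \frac{P + P^{2}}{2 P}$
$775 \left(D{\left(20 \right)} + j\right) = 775 \left(\left(\frac{1}{2} + \frac{1}{2} \cdot 20\right) + 362\right) = 775 \left(\left(\frac{1}{2} + 10\right) + 362\right) = 775 \left(\frac{21}{2} + 362\right) = 775 \cdot \frac{745}{2} = \frac{577375}{2}$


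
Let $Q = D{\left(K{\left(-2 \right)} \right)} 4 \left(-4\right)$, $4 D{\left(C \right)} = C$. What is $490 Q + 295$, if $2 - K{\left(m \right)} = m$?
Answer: $-7545$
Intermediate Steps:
$K{\left(m \right)} = 2 - m$
$D{\left(C \right)} = \frac{C}{4}$
$Q = -16$ ($Q = \frac{2 - -2}{4} \cdot 4 \left(-4\right) = \frac{2 + 2}{4} \cdot 4 \left(-4\right) = \frac{1}{4} \cdot 4 \cdot 4 \left(-4\right) = 1 \cdot 4 \left(-4\right) = 4 \left(-4\right) = -16$)
$490 Q + 295 = 490 \left(-16\right) + 295 = -7840 + 295 = -7545$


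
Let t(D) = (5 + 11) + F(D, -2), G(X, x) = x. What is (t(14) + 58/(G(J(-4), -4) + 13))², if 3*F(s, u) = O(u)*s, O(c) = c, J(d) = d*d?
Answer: 13924/81 ≈ 171.90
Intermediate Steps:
J(d) = d²
F(s, u) = s*u/3 (F(s, u) = (u*s)/3 = (s*u)/3 = s*u/3)
t(D) = 16 - 2*D/3 (t(D) = (5 + 11) + (⅓)*D*(-2) = 16 - 2*D/3)
(t(14) + 58/(G(J(-4), -4) + 13))² = ((16 - ⅔*14) + 58/(-4 + 13))² = ((16 - 28/3) + 58/9)² = (20/3 + (⅑)*58)² = (20/3 + 58/9)² = (118/9)² = 13924/81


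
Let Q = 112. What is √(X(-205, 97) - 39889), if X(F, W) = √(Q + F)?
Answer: √(-39889 + I*√93) ≈ 0.024 + 199.72*I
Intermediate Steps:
X(F, W) = √(112 + F)
√(X(-205, 97) - 39889) = √(√(112 - 205) - 39889) = √(√(-93) - 39889) = √(I*√93 - 39889) = √(-39889 + I*√93)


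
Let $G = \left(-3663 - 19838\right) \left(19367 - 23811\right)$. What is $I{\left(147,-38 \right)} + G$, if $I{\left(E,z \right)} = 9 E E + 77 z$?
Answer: $104629999$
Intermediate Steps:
$I{\left(E,z \right)} = 9 E^{2} + 77 z$
$G = 104438444$ ($G = \left(-23501\right) \left(-4444\right) = 104438444$)
$I{\left(147,-38 \right)} + G = \left(9 \cdot 147^{2} + 77 \left(-38\right)\right) + 104438444 = \left(9 \cdot 21609 - 2926\right) + 104438444 = \left(194481 - 2926\right) + 104438444 = 191555 + 104438444 = 104629999$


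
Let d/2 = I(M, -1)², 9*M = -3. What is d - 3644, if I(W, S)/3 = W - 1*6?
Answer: -2922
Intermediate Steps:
M = -⅓ (M = (⅑)*(-3) = -⅓ ≈ -0.33333)
I(W, S) = -18 + 3*W (I(W, S) = 3*(W - 1*6) = 3*(W - 6) = 3*(-6 + W) = -18 + 3*W)
d = 722 (d = 2*(-18 + 3*(-⅓))² = 2*(-18 - 1)² = 2*(-19)² = 2*361 = 722)
d - 3644 = 722 - 3644 = -2922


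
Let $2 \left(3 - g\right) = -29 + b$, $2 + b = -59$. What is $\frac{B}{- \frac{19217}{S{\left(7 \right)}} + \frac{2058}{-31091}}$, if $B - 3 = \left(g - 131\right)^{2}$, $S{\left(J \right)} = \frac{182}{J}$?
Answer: $- \frac{5571258472}{597529255} \approx -9.3238$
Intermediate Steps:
$b = -61$ ($b = -2 - 59 = -61$)
$g = 48$ ($g = 3 - \frac{-29 - 61}{2} = 3 - -45 = 3 + 45 = 48$)
$B = 6892$ ($B = 3 + \left(48 - 131\right)^{2} = 3 + \left(-83\right)^{2} = 3 + 6889 = 6892$)
$\frac{B}{- \frac{19217}{S{\left(7 \right)}} + \frac{2058}{-31091}} = \frac{6892}{- \frac{19217}{182 \cdot \frac{1}{7}} + \frac{2058}{-31091}} = \frac{6892}{- \frac{19217}{182 \cdot \frac{1}{7}} + 2058 \left(- \frac{1}{31091}\right)} = \frac{6892}{- \frac{19217}{26} - \frac{2058}{31091}} = \frac{6892}{- \frac{597529255}{808366}} = 6892 \left(- \frac{808366}{597529255}\right) = - \frac{5571258472}{597529255}$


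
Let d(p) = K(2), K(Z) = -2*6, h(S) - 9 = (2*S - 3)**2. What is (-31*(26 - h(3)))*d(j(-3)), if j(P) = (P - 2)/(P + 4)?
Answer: 2976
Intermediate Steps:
h(S) = 9 + (-3 + 2*S)**2 (h(S) = 9 + (2*S - 3)**2 = 9 + (-3 + 2*S)**2)
j(P) = (-2 + P)/(4 + P)
K(Z) = -12
d(p) = -12
(-31*(26 - h(3)))*d(j(-3)) = -31*(26 - (9 + (-3 + 2*3)**2))*(-12) = -31*(26 - (9 + (-3 + 6)**2))*(-12) = -31*(26 - (9 + 3**2))*(-12) = -31*(26 - (9 + 9))*(-12) = -31*(26 - 1*18)*(-12) = -31*(26 - 18)*(-12) = -31*8*(-12) = -248*(-12) = 2976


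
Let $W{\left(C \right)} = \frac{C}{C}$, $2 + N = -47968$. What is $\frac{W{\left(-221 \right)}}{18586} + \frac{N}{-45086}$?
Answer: $\frac{445807753}{418984198} \approx 1.064$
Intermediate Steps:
$N = -47970$ ($N = -2 - 47968 = -47970$)
$W{\left(C \right)} = 1$
$\frac{W{\left(-221 \right)}}{18586} + \frac{N}{-45086} = 1 \cdot \frac{1}{18586} - \frac{47970}{-45086} = 1 \cdot \frac{1}{18586} - - \frac{23985}{22543} = \frac{1}{18586} + \frac{23985}{22543} = \frac{445807753}{418984198}$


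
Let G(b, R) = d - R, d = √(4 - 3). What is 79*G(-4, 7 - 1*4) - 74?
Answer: -232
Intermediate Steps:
d = 1 (d = √1 = 1)
G(b, R) = 1 - R
79*G(-4, 7 - 1*4) - 74 = 79*(1 - (7 - 1*4)) - 74 = 79*(1 - (7 - 4)) - 74 = 79*(1 - 1*3) - 74 = 79*(1 - 3) - 74 = 79*(-2) - 74 = -158 - 74 = -232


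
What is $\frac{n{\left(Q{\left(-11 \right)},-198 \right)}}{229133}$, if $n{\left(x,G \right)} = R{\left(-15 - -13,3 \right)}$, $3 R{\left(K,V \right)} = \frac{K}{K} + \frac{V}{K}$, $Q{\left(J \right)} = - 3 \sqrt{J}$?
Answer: $- \frac{1}{1374798} \approx -7.2738 \cdot 10^{-7}$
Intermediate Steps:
$R{\left(K,V \right)} = \frac{1}{3} + \frac{V}{3 K}$ ($R{\left(K,V \right)} = \frac{\frac{K}{K} + \frac{V}{K}}{3} = \frac{1 + \frac{V}{K}}{3} = \frac{1}{3} + \frac{V}{3 K}$)
$n{\left(x,G \right)} = - \frac{1}{6}$ ($n{\left(x,G \right)} = \frac{\left(-15 - -13\right) + 3}{3 \left(-15 - -13\right)} = \frac{\left(-15 + 13\right) + 3}{3 \left(-15 + 13\right)} = \frac{-2 + 3}{3 \left(-2\right)} = \frac{1}{3} \left(- \frac{1}{2}\right) 1 = - \frac{1}{6}$)
$\frac{n{\left(Q{\left(-11 \right)},-198 \right)}}{229133} = - \frac{1}{6 \cdot 229133} = \left(- \frac{1}{6}\right) \frac{1}{229133} = - \frac{1}{1374798}$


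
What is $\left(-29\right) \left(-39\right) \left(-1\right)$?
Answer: $-1131$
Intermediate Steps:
$\left(-29\right) \left(-39\right) \left(-1\right) = 1131 \left(-1\right) = -1131$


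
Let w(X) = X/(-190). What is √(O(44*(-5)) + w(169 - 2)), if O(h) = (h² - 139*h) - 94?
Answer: √2847752870/190 ≈ 280.86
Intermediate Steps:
w(X) = -X/190 (w(X) = X*(-1/190) = -X/190)
O(h) = -94 + h² - 139*h
√(O(44*(-5)) + w(169 - 2)) = √((-94 + (44*(-5))² - 6116*(-5)) - (169 - 2)/190) = √((-94 + (-220)² - 139*(-220)) - 1/190*167) = √((-94 + 48400 + 30580) - 167/190) = √(78886 - 167/190) = √(14988173/190) = √2847752870/190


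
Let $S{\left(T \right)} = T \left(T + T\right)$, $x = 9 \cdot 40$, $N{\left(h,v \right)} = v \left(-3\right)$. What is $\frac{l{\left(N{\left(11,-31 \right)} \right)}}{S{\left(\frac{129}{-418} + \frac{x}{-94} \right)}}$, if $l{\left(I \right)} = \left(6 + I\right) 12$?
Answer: $\frac{25473710856}{734464201} \approx 34.683$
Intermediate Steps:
$N{\left(h,v \right)} = - 3 v$
$l{\left(I \right)} = 72 + 12 I$
$x = 360$
$S{\left(T \right)} = 2 T^{2}$ ($S{\left(T \right)} = T 2 T = 2 T^{2}$)
$\frac{l{\left(N{\left(11,-31 \right)} \right)}}{S{\left(\frac{129}{-418} + \frac{x}{-94} \right)}} = \frac{72 + 12 \left(\left(-3\right) \left(-31\right)\right)}{2 \left(\frac{129}{-418} + \frac{360}{-94}\right)^{2}} = \frac{72 + 12 \cdot 93}{2 \left(129 \left(- \frac{1}{418}\right) + 360 \left(- \frac{1}{94}\right)\right)^{2}} = \frac{72 + 1116}{2 \left(- \frac{129}{418} - \frac{180}{47}\right)^{2}} = \frac{1188}{2 \left(- \frac{81303}{19646}\right)^{2}} = \frac{1188}{2 \cdot \frac{6610177809}{385965316}} = \frac{1188}{\frac{6610177809}{192982658}} = 1188 \cdot \frac{192982658}{6610177809} = \frac{25473710856}{734464201}$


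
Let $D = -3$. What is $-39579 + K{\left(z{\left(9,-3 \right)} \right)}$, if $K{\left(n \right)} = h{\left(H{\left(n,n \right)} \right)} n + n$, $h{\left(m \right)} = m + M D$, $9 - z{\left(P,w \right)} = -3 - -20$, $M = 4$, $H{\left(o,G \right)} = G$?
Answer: $-39427$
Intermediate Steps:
$z{\left(P,w \right)} = -8$ ($z{\left(P,w \right)} = 9 - \left(-3 - -20\right) = 9 - \left(-3 + 20\right) = 9 - 17 = -8$)
$h{\left(m \right)} = -12 + m$ ($h{\left(m \right)} = m + 4 \left(-3\right) = m - 12 = -12 + m$)
$K{\left(n \right)} = n + n \left(-12 + n\right)$ ($K{\left(n \right)} = \left(-12 + n\right) n + n = n \left(-12 + n\right) + n = n + n \left(-12 + n\right)$)
$-39579 + K{\left(z{\left(9,-3 \right)} \right)} = -39579 - 8 \left(-11 - 8\right) = -39579 - -152 = -39579 + 152 = -39427$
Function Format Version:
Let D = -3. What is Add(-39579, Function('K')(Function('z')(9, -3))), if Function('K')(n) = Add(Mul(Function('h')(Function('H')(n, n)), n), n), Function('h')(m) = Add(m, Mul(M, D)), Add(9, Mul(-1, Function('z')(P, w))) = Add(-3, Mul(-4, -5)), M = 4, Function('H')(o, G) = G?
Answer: -39427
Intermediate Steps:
Function('z')(P, w) = -8 (Function('z')(P, w) = Add(9, Mul(-1, Add(-3, Mul(-4, -5)))) = Add(9, Mul(-1, Add(-3, 20))) = Add(9, Mul(-1, 17)) = Add(9, -17) = -8)
Function('h')(m) = Add(-12, m) (Function('h')(m) = Add(m, Mul(4, -3)) = Add(m, -12) = Add(-12, m))
Function('K')(n) = Add(n, Mul(n, Add(-12, n))) (Function('K')(n) = Add(Mul(Add(-12, n), n), n) = Add(Mul(n, Add(-12, n)), n) = Add(n, Mul(n, Add(-12, n))))
Add(-39579, Function('K')(Function('z')(9, -3))) = Add(-39579, Mul(-8, Add(-11, -8))) = Add(-39579, Mul(-8, -19)) = Add(-39579, 152) = -39427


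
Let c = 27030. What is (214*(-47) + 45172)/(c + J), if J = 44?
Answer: 17557/13537 ≈ 1.2970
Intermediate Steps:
(214*(-47) + 45172)/(c + J) = (214*(-47) + 45172)/(27030 + 44) = (-10058 + 45172)/27074 = 35114*(1/27074) = 17557/13537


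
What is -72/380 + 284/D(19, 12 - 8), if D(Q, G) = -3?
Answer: -27034/285 ≈ -94.856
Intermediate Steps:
-72/380 + 284/D(19, 12 - 8) = -72/380 + 284/(-3) = -72*1/380 + 284*(-⅓) = -18/95 - 284/3 = -27034/285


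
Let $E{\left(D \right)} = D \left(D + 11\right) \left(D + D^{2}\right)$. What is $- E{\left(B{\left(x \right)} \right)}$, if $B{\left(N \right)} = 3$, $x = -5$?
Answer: $-504$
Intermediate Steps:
$E{\left(D \right)} = D \left(11 + D\right) \left(D + D^{2}\right)$
$- E{\left(B{\left(x \right)} \right)} = - 3^{2} \left(11 + 3^{2} + 12 \cdot 3\right) = - 9 \left(11 + 9 + 36\right) = - 9 \cdot 56 = \left(-1\right) 504 = -504$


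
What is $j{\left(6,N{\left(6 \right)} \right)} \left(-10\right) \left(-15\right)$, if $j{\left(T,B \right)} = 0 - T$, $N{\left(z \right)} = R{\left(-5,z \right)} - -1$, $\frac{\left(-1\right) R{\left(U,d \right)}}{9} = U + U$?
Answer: $-900$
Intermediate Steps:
$R{\left(U,d \right)} = - 18 U$ ($R{\left(U,d \right)} = - 9 \left(U + U\right) = - 9 \cdot 2 U = - 18 U$)
$N{\left(z \right)} = 91$ ($N{\left(z \right)} = \left(-18\right) \left(-5\right) - -1 = 90 + 1 = 91$)
$j{\left(T,B \right)} = - T$
$j{\left(6,N{\left(6 \right)} \right)} \left(-10\right) \left(-15\right) = \left(-1\right) 6 \left(-10\right) \left(-15\right) = \left(-6\right) \left(-10\right) \left(-15\right) = 60 \left(-15\right) = -900$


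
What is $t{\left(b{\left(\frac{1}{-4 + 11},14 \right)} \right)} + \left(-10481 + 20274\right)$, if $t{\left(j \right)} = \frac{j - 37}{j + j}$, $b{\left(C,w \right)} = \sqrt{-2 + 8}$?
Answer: $\frac{19587}{2} - \frac{37 \sqrt{6}}{12} \approx 9786.0$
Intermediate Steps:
$b{\left(C,w \right)} = \sqrt{6}$
$t{\left(j \right)} = \frac{-37 + j}{2 j}$
$t{\left(b{\left(\frac{1}{-4 + 11},14 \right)} \right)} + \left(-10481 + 20274\right) = \frac{-37 + \sqrt{6}}{2 \sqrt{6}} + \left(-10481 + 20274\right) = \frac{\frac{\sqrt{6}}{6} \left(-37 + \sqrt{6}\right)}{2} + 9793 = \frac{\sqrt{6} \left(-37 + \sqrt{6}\right)}{12} + 9793 = 9793 + \frac{\sqrt{6} \left(-37 + \sqrt{6}\right)}{12}$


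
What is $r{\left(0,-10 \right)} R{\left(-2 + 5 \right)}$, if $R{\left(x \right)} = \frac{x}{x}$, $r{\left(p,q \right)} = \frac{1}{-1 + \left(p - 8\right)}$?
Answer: $- \frac{1}{9} \approx -0.11111$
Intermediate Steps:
$r{\left(p,q \right)} = \frac{1}{-9 + p}$ ($r{\left(p,q \right)} = \frac{1}{-1 + \left(-8 + p\right)} = \frac{1}{-9 + p}$)
$R{\left(x \right)} = 1$
$r{\left(0,-10 \right)} R{\left(-2 + 5 \right)} = \frac{1}{-9 + 0} \cdot 1 = \frac{1}{-9} \cdot 1 = \left(- \frac{1}{9}\right) 1 = - \frac{1}{9}$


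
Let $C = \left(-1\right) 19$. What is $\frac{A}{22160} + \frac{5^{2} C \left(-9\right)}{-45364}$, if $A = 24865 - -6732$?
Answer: $\frac{334658077}{251316560} \approx 1.3316$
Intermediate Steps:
$C = -19$
$A = 31597$ ($A = 24865 + 6732 = 31597$)
$\frac{A}{22160} + \frac{5^{2} C \left(-9\right)}{-45364} = \frac{31597}{22160} + \frac{5^{2} \left(-19\right) \left(-9\right)}{-45364} = 31597 \cdot \frac{1}{22160} + 25 \left(-19\right) \left(-9\right) \left(- \frac{1}{45364}\right) = \frac{31597}{22160} + \left(-475\right) \left(-9\right) \left(- \frac{1}{45364}\right) = \frac{31597}{22160} + 4275 \left(- \frac{1}{45364}\right) = \frac{31597}{22160} - \frac{4275}{45364} = \frac{334658077}{251316560}$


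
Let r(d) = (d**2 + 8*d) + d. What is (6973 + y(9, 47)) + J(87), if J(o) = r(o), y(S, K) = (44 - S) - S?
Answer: 15351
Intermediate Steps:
r(d) = d**2 + 9*d
y(S, K) = 44 - 2*S
J(o) = o*(9 + o)
(6973 + y(9, 47)) + J(87) = (6973 + (44 - 2*9)) + 87*(9 + 87) = (6973 + (44 - 18)) + 87*96 = (6973 + 26) + 8352 = 6999 + 8352 = 15351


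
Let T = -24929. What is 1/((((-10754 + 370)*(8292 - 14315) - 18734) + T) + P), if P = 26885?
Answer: 1/62526054 ≈ 1.5993e-8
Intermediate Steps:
1/((((-10754 + 370)*(8292 - 14315) - 18734) + T) + P) = 1/((((-10754 + 370)*(8292 - 14315) - 18734) - 24929) + 26885) = 1/(((-10384*(-6023) - 18734) - 24929) + 26885) = 1/(((62542832 - 18734) - 24929) + 26885) = 1/((62524098 - 24929) + 26885) = 1/(62499169 + 26885) = 1/62526054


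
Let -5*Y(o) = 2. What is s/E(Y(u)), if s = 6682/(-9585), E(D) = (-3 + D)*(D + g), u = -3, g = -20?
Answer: -16705/1662039 ≈ -0.010051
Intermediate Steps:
Y(o) = -⅖ (Y(o) = -⅕*2 = -⅖)
E(D) = (-20 + D)*(-3 + D) (E(D) = (-3 + D)*(D - 20) = (-3 + D)*(-20 + D) = (-20 + D)*(-3 + D))
s = -6682/9585 (s = 6682*(-1/9585) = -6682/9585 ≈ -0.69713)
s/E(Y(u)) = -6682/(9585*(60 + (-⅖)² - 23*(-⅖))) = -6682/(9585*(60 + 4/25 + 46/5)) = -6682/(9585*1734/25) = -6682/9585*25/1734 = -16705/1662039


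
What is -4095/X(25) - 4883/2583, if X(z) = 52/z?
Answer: -20360657/10332 ≈ -1970.6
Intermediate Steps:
-4095/X(25) - 4883/2583 = -4095/(52/25) - 4883/2583 = -4095/(52*(1/25)) - 4883*1/2583 = -4095/52/25 - 4883/2583 = -4095*25/52 - 4883/2583 = -7875/4 - 4883/2583 = -20360657/10332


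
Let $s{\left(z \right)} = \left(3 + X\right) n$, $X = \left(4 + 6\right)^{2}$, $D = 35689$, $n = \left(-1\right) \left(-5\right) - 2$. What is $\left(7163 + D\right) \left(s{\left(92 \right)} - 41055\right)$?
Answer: $-1746047592$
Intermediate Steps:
$n = 3$ ($n = 5 - 2 = 3$)
$X = 100$ ($X = 10^{2} = 100$)
$s{\left(z \right)} = 309$ ($s{\left(z \right)} = \left(3 + 100\right) 3 = 103 \cdot 3 = 309$)
$\left(7163 + D\right) \left(s{\left(92 \right)} - 41055\right) = \left(7163 + 35689\right) \left(309 - 41055\right) = 42852 \left(-40746\right) = -1746047592$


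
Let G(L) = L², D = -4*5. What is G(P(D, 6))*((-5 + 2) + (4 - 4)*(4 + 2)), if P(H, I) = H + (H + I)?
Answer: -3468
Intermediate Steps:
D = -20
P(H, I) = I + 2*H
G(P(D, 6))*((-5 + 2) + (4 - 4)*(4 + 2)) = (6 + 2*(-20))²*((-5 + 2) + (4 - 4)*(4 + 2)) = (6 - 40)²*(-3 + 0*6) = (-34)²*(-3 + 0) = 1156*(-3) = -3468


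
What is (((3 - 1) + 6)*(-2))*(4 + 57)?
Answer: -976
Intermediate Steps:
(((3 - 1) + 6)*(-2))*(4 + 57) = ((2 + 6)*(-2))*61 = (8*(-2))*61 = -16*61 = -976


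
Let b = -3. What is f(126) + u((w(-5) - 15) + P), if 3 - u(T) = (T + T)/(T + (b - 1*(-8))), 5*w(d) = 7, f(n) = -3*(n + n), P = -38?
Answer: -175965/233 ≈ -755.21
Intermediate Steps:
f(n) = -6*n
w(d) = 7/5 (w(d) = (⅕)*7 = 7/5)
u(T) = 3 - 2*T/(5 + T) (u(T) = 3 - (T + T)/(T + (-3 - 1*(-8))) = 3 - 2*T/(T + (-3 + 8)) = 3 - 2*T/(T + 5) = 3 - 2*T/(5 + T))
f(126) + u((w(-5) - 15) + P) = -6*126 + (15 + ((7/5 - 15) - 38))/(5 + ((7/5 - 15) - 38)) = -756 + (15 + (-68/5 - 38))/(5 + (-68/5 - 38)) = -756 + (15 - 258/5)/(5 - 258/5) = -756 - 183/5/(-233/5) = -756 - 5/233*(-183/5) = -756 + 183/233 = -175965/233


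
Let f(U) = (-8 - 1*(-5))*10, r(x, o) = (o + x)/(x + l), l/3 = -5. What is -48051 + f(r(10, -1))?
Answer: -48081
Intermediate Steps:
l = -15 (l = 3*(-5) = -15)
r(x, o) = (o + x)/(-15 + x) (r(x, o) = (o + x)/(x - 15) = (o + x)/(-15 + x))
f(U) = -30 (f(U) = (-8 + 5)*10 = -3*10 = -30)
-48051 + f(r(10, -1)) = -48051 - 30 = -48081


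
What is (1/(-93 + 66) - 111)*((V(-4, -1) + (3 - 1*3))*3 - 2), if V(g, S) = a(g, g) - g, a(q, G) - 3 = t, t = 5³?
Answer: -1181212/27 ≈ -43749.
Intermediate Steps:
t = 125
a(q, G) = 128 (a(q, G) = 3 + 125 = 128)
V(g, S) = 128 - g
(1/(-93 + 66) - 111)*((V(-4, -1) + (3 - 1*3))*3 - 2) = (1/(-93 + 66) - 111)*(((128 - 1*(-4)) + (3 - 1*3))*3 - 2) = (1/(-27) - 111)*(((128 + 4) + (3 - 3))*3 - 2) = (-1/27 - 111)*((132 + 0)*3 - 2) = -2998*(132*3 - 2)/27 = -2998*(396 - 2)/27 = -2998/27*394 = -1181212/27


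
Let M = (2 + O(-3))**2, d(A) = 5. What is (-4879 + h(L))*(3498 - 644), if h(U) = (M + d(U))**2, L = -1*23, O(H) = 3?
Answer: -11356066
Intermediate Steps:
L = -23
M = 25 (M = (2 + 3)**2 = 5**2 = 25)
h(U) = 900 (h(U) = (25 + 5)**2 = 30**2 = 900)
(-4879 + h(L))*(3498 - 644) = (-4879 + 900)*(3498 - 644) = -3979*2854 = -11356066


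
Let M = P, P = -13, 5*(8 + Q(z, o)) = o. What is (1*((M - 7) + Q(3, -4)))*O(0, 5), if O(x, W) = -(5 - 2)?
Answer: 432/5 ≈ 86.400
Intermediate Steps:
O(x, W) = -3 (O(x, W) = -1*3 = -3)
Q(z, o) = -8 + o/5
M = -13
(1*((M - 7) + Q(3, -4)))*O(0, 5) = (1*((-13 - 7) + (-8 + (⅕)*(-4))))*(-3) = (1*(-20 + (-8 - ⅘)))*(-3) = (1*(-20 - 44/5))*(-3) = (1*(-144/5))*(-3) = -144/5*(-3) = 432/5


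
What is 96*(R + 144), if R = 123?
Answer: 25632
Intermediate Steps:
96*(R + 144) = 96*(123 + 144) = 96*267 = 25632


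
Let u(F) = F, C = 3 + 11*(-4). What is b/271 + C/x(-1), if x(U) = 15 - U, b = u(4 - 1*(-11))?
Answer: -10871/4336 ≈ -2.5071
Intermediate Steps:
C = -41 (C = 3 - 44 = -41)
b = 15 (b = 4 - 1*(-11) = 4 + 11 = 15)
b/271 + C/x(-1) = 15/271 - 41/(15 - 1*(-1)) = 15*(1/271) - 41/(15 + 1) = 15/271 - 41/16 = -10871/4336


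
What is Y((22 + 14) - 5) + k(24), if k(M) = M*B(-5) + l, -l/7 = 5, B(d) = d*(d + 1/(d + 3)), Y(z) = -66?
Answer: 559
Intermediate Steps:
B(d) = d*(d + 1/(3 + d))
l = -35 (l = -7*5 = -35)
k(M) = -35 + 55*M/2 (k(M) = M*(-5*(1 + (-5)**2 + 3*(-5))/(3 - 5)) - 35 = M*(-5*(1 + 25 - 15)/(-2)) - 35 = M*(-5*(-1/2)*11) - 35 = M*(55/2) - 35 = 55*M/2 - 35 = -35 + 55*M/2)
Y((22 + 14) - 5) + k(24) = -66 + (-35 + (55/2)*24) = -66 + (-35 + 660) = -66 + 625 = 559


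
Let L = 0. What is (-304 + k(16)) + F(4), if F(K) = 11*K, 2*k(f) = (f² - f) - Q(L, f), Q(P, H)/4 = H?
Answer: -172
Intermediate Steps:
Q(P, H) = 4*H
k(f) = f²/2 - 5*f/2 (k(f) = ((f² - f) - 4*f)/2 = (f² - 5*f)/2 = f²/2 - 5*f/2)
(-304 + k(16)) + F(4) = (-304 + (½)*16*(-5 + 16)) + 11*4 = (-304 + (½)*16*11) + 44 = (-304 + 88) + 44 = -216 + 44 = -172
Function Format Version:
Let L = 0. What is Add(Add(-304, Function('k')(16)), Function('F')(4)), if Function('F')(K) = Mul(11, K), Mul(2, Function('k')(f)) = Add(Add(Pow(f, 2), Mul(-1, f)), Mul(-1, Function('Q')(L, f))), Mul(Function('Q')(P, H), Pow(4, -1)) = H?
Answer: -172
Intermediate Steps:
Function('Q')(P, H) = Mul(4, H)
Function('k')(f) = Add(Mul(Rational(1, 2), Pow(f, 2)), Mul(Rational(-5, 2), f)) (Function('k')(f) = Mul(Rational(1, 2), Add(Add(Pow(f, 2), Mul(-1, f)), Mul(-1, Mul(4, f)))) = Mul(Rational(1, 2), Add(Add(Pow(f, 2), Mul(-1, f)), Mul(-4, f))) = Mul(Rational(1, 2), Add(Pow(f, 2), Mul(-5, f))) = Add(Mul(Rational(1, 2), Pow(f, 2)), Mul(Rational(-5, 2), f)))
Add(Add(-304, Function('k')(16)), Function('F')(4)) = Add(Add(-304, Mul(Rational(1, 2), 16, Add(-5, 16))), Mul(11, 4)) = Add(Add(-304, Mul(Rational(1, 2), 16, 11)), 44) = Add(Add(-304, 88), 44) = Add(-216, 44) = -172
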